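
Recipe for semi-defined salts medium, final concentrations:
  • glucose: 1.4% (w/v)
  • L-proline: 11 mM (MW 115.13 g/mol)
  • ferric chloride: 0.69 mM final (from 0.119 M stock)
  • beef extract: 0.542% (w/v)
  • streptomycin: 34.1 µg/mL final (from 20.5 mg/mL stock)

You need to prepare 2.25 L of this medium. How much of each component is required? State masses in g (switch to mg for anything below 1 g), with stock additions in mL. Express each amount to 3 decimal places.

Scale factor relative to 1 L: 2.25.
glucose: 1.4% w/v = 14 g/L → 14 × 2.25 L = 31.500 g
L-proline: 11 mmol/L × 115.13 g/mol × 2.25 L ÷ 1000 = 2.849 g
ferric chloride: dilute stock: 0.69 mM × 2250 mL ÷ 119 mM = 13.046 mL
beef extract: 0.542% w/v = 5.42 g/L → 5.42 × 2.25 L = 12.195 g
streptomycin: C1V1 = C2V2 → 34.1 µg/mL × 2250 mL ÷ 20500 µg/mL = 3.743 mL

glucose 31.500 g; L-proline 2.849 g; ferric chloride 13.046 mL; beef extract 12.195 g; streptomycin 3.743 mL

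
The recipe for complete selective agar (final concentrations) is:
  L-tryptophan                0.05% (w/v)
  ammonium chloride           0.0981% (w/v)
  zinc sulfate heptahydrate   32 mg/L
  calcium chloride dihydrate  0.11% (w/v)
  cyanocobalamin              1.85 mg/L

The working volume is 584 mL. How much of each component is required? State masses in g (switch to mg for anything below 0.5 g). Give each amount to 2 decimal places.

Working volume: 584 mL = 0.584 L.
L-tryptophan: 0.05 g per 100 mL × 584 mL ÷ 100 = 0.292 g = 292.00 mg
ammonium chloride: 0.0981 g per 100 mL × 584 mL ÷ 100 = 0.57 g
zinc sulfate heptahydrate: 32 mg/L × 0.584 L = 18.69 mg
calcium chloride dihydrate: 0.11% w/v = 1.1 g/L → 1.1 × 0.584 L = 0.64 g
cyanocobalamin: 1.85 mg/L × 0.584 L = 1.08 mg

L-tryptophan 292.00 mg; ammonium chloride 0.57 g; zinc sulfate heptahydrate 18.69 mg; calcium chloride dihydrate 0.64 g; cyanocobalamin 1.08 mg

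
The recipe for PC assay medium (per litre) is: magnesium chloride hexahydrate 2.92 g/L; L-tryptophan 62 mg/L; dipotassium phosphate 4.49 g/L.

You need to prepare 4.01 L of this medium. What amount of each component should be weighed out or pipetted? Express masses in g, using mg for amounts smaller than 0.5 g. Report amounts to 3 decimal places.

magnesium chloride hexahydrate 11.709 g; L-tryptophan 248.620 mg; dipotassium phosphate 18.005 g

Working volume: 4.01 L.
magnesium chloride hexahydrate: 2.92 g/L × 4.01 L = 11.709 g
L-tryptophan: 62 mg/L × 4.01 L = 248.620 mg
dipotassium phosphate: 4.49 g/L × 4.01 L = 18.005 g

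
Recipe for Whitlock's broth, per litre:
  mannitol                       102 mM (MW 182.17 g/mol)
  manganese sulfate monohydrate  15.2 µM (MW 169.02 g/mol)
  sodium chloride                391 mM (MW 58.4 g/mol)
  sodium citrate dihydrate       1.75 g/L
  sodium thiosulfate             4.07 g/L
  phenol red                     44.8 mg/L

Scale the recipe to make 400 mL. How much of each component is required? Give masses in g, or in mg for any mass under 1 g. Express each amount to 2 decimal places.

mannitol 7.43 g; manganese sulfate monohydrate 1.03 mg; sodium chloride 9.13 g; sodium citrate dihydrate 700.00 mg; sodium thiosulfate 1.63 g; phenol red 17.92 mg

Target volume = 400 mL = 0.4 L.
mannitol: 102 mmol/L × 182.17 g/mol × 0.4 L ÷ 1000 = 7.43 g
manganese sulfate monohydrate: 15.2 µmol/L × 169.02 g/mol × 0.4 L ÷ 1000 = 1.03 mg
sodium chloride: 391 mmol/L × 58.4 g/mol × 0.4 L ÷ 1000 = 9.13 g
sodium citrate dihydrate: 1.75 g/L × 0.4 L = 0.7 g = 700.00 mg
sodium thiosulfate: 4.07 g/L × 0.4 L = 1.63 g
phenol red: 44.8 mg/L × 0.4 L = 17.92 mg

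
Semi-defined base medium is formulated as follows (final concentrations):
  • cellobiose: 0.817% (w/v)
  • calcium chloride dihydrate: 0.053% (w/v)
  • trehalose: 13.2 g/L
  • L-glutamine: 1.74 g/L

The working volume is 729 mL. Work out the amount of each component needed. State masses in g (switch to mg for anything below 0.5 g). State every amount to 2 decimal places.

Target volume = 729 mL = 0.729 L.
cellobiose: 0.817% w/v = 8.17 g/L → 8.17 × 0.729 L = 5.96 g
calcium chloride dihydrate: 0.053% w/v = 0.53 g/L → 0.53 × 0.729 L = 0.38637 g = 386.37 mg
trehalose: 13.2 g/L × 0.729 L = 9.62 g
L-glutamine: 1.74 g/L × 0.729 L = 1.27 g

cellobiose 5.96 g; calcium chloride dihydrate 386.37 mg; trehalose 9.62 g; L-glutamine 1.27 g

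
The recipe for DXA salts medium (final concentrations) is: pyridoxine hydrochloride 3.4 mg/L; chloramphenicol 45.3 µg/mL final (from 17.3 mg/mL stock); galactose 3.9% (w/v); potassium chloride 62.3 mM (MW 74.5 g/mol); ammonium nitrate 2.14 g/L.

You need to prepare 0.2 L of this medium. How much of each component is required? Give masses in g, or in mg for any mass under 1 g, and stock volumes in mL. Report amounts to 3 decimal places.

Working volume: 0.2 L.
pyridoxine hydrochloride: 3.4 mg/L × 0.2 L = 0.680 mg
chloramphenicol: V = C2·V2/C1 = 45.3 µg/mL × 200 mL ÷ 17300 µg/mL = 0.524 mL
galactose: 3.9 g per 100 mL × 200 mL ÷ 100 = 7.800 g
potassium chloride: 62.3 mmol/L × 74.5 mg/mmol × 0.2 L = 928.270 mg
ammonium nitrate: 2.14 g/L × 0.2 L = 0.428 g = 428.000 mg

pyridoxine hydrochloride 0.680 mg; chloramphenicol 0.524 mL; galactose 7.800 g; potassium chloride 928.270 mg; ammonium nitrate 428.000 mg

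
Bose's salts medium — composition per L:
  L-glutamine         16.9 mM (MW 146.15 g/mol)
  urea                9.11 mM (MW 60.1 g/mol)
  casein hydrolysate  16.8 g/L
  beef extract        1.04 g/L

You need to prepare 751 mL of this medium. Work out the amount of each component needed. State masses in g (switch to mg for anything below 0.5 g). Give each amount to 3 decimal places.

Working volume: 751 mL = 0.751 L.
L-glutamine: 16.9 mmol/L × 146.15 g/mol × 0.751 L ÷ 1000 = 1.855 g
urea: 9.11 mmol/L × 60.1 mg/mmol × 0.751 L = 411.181 mg
casein hydrolysate: 16.8 g/L × 0.751 L = 12.617 g
beef extract: 1.04 g/L × 0.751 L = 0.781 g

L-glutamine 1.855 g; urea 411.181 mg; casein hydrolysate 12.617 g; beef extract 0.781 g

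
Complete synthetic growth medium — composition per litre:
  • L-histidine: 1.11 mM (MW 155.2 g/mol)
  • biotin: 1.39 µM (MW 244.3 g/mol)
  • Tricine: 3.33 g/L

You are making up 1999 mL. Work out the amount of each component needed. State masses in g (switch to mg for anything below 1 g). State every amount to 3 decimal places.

L-histidine 344.372 mg; biotin 0.679 mg; Tricine 6.657 g

Scale factor relative to 1 L: 1.999.
L-histidine: 1.11 mmol/L × 155.2 mg/mmol × 1.999 L = 344.372 mg
biotin: 1.39 µmol/L × 244.3 g/mol × 1.999 L ÷ 1000 = 0.679 mg
Tricine: 3.33 g/L × 1.999 L = 6.657 g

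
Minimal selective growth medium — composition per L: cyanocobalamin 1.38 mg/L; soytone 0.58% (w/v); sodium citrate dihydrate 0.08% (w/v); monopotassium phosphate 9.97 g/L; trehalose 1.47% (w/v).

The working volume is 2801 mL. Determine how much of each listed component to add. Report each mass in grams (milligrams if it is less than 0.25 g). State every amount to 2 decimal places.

cyanocobalamin 3.87 mg; soytone 16.25 g; sodium citrate dihydrate 2.24 g; monopotassium phosphate 27.93 g; trehalose 41.17 g

Scale factor relative to 1 L: 2.801.
cyanocobalamin: 1.38 mg/L × 2.801 L = 3.87 mg
soytone: 0.58% w/v = 5.8 g/L → 5.8 × 2.801 L = 16.25 g
sodium citrate dihydrate: 0.08% w/v = 0.8 g/L → 0.8 × 2.801 L = 2.24 g
monopotassium phosphate: 9.97 g/L × 2.801 L = 27.93 g
trehalose: 1.47% w/v = 14.7 g/L → 14.7 × 2.801 L = 41.17 g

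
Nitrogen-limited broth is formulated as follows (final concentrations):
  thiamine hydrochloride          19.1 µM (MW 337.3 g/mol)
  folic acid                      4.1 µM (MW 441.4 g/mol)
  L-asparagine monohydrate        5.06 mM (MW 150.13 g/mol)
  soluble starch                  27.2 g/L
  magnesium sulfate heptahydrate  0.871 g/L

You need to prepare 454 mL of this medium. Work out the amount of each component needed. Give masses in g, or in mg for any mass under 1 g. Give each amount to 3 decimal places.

Working volume: 454 mL = 0.454 L.
thiamine hydrochloride: 19.1 µmol/L × 337.3 g/mol × 0.454 L ÷ 1000 = 2.925 mg
folic acid: 4.1 µmol/L × 441.4 g/mol × 0.454 L ÷ 1000 = 0.822 mg
L-asparagine monohydrate: 5.06 mmol/L × 150.13 mg/mmol × 0.454 L = 344.885 mg
soluble starch: 27.2 g/L × 0.454 L = 12.349 g
magnesium sulfate heptahydrate: 0.871 g/L × 0.454 L = 0.395434 g = 395.434 mg

thiamine hydrochloride 2.925 mg; folic acid 0.822 mg; L-asparagine monohydrate 344.885 mg; soluble starch 12.349 g; magnesium sulfate heptahydrate 395.434 mg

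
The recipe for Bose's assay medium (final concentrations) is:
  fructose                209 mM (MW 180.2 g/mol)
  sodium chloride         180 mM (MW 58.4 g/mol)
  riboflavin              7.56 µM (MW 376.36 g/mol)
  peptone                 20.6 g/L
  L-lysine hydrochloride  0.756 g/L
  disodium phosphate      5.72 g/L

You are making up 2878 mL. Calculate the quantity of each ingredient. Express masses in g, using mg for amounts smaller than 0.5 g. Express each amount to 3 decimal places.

fructose 108.391 g; sodium chloride 30.254 g; riboflavin 8.189 mg; peptone 59.287 g; L-lysine hydrochloride 2.176 g; disodium phosphate 16.462 g

Scale factor relative to 1 L: 2.878.
fructose: 209 mmol/L × 180.2 g/mol × 2.878 L ÷ 1000 = 108.391 g
sodium chloride: 180 mmol/L × 58.4 g/mol × 2.878 L ÷ 1000 = 30.254 g
riboflavin: 7.56 µmol/L × 376.36 g/mol × 2.878 L ÷ 1000 = 8.189 mg
peptone: 20.6 g/L × 2.878 L = 59.287 g
L-lysine hydrochloride: 0.756 g/L × 2.878 L = 2.176 g
disodium phosphate: 5.72 g/L × 2.878 L = 16.462 g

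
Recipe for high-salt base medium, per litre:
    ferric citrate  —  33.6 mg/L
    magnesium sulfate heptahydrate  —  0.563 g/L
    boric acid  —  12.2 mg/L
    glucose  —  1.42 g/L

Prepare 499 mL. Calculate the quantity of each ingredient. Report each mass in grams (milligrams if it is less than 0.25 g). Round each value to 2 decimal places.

ferric citrate 16.77 mg; magnesium sulfate heptahydrate 0.28 g; boric acid 6.09 mg; glucose 0.71 g

Scale factor relative to 1 L: 0.499.
ferric citrate: 33.6 mg/L × 0.499 L = 16.77 mg
magnesium sulfate heptahydrate: 0.563 g/L × 0.499 L = 0.28 g
boric acid: 12.2 mg/L × 0.499 L = 6.09 mg
glucose: 1.42 g/L × 0.499 L = 0.71 g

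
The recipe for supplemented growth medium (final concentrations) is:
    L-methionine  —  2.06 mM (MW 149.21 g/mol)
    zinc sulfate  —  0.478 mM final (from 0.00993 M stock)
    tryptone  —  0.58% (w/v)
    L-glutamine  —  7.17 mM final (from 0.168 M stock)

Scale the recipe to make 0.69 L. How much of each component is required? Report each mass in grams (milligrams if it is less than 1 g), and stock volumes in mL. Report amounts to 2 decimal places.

L-methionine 212.09 mg; zinc sulfate 33.21 mL; tryptone 4.00 g; L-glutamine 29.45 mL

Working volume: 0.69 L.
L-methionine: 2.06 mmol/L × 149.21 mg/mmol × 0.69 L = 212.09 mg
zinc sulfate: dilute stock: 0.478 mM × 690 mL ÷ 9.93 mM = 33.21 mL
tryptone: 0.58 g per 100 mL × 690 mL ÷ 100 = 4.00 g
L-glutamine: V = C2·V2/C1 = 7.17 mM × 690 mL ÷ 168 mM = 29.45 mL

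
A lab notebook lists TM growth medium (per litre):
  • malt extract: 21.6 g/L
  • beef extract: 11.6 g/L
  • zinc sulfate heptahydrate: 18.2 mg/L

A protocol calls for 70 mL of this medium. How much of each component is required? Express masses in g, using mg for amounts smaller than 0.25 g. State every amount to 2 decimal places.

malt extract 1.51 g; beef extract 0.81 g; zinc sulfate heptahydrate 1.27 mg

Working volume: 70 mL = 0.07 L.
malt extract: 21.6 g/L × 0.07 L = 1.51 g
beef extract: 11.6 g/L × 0.07 L = 0.81 g
zinc sulfate heptahydrate: 18.2 mg/L × 0.07 L = 1.27 mg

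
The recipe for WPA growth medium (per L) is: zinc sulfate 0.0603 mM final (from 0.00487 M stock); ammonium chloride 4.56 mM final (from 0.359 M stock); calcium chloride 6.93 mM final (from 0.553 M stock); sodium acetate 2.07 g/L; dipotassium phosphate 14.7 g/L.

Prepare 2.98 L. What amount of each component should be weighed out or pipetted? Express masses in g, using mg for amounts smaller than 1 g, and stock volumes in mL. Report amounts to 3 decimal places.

zinc sulfate 36.898 mL; ammonium chloride 37.852 mL; calcium chloride 37.344 mL; sodium acetate 6.169 g; dipotassium phosphate 43.806 g

Working volume: 2.98 L.
zinc sulfate: V = C2·V2/C1 = 0.0603 mM × 2980 mL ÷ 4.87 mM = 36.898 mL
ammonium chloride: dilute stock: 4.56 mM × 2980 mL ÷ 359 mM = 37.852 mL
calcium chloride: V = C2·V2/C1 = 6.93 mM × 2980 mL ÷ 553 mM = 37.344 mL
sodium acetate: 2.07 g/L × 2.98 L = 6.169 g
dipotassium phosphate: 14.7 g/L × 2.98 L = 43.806 g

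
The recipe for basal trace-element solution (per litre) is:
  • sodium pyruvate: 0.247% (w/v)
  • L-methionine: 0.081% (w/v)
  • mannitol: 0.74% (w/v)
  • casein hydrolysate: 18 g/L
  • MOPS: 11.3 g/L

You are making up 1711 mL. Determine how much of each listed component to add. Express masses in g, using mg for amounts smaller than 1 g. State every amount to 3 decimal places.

sodium pyruvate 4.226 g; L-methionine 1.386 g; mannitol 12.661 g; casein hydrolysate 30.798 g; MOPS 19.334 g

Working volume: 1711 mL = 1.711 L.
sodium pyruvate: 0.247 g per 100 mL × 1711 mL ÷ 100 = 4.226 g
L-methionine: 0.081 g per 100 mL × 1711 mL ÷ 100 = 1.386 g
mannitol: 0.74 g per 100 mL × 1711 mL ÷ 100 = 12.661 g
casein hydrolysate: 18 g/L × 1.711 L = 30.798 g
MOPS: 11.3 g/L × 1.711 L = 19.334 g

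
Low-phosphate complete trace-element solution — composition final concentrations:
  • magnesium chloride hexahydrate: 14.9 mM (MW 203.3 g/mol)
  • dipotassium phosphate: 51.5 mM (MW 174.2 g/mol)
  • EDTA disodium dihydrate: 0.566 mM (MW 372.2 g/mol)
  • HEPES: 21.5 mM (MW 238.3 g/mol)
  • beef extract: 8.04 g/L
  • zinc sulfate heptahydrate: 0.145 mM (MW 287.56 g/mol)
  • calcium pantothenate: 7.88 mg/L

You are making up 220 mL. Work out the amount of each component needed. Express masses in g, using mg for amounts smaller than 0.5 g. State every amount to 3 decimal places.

Scale factor relative to 1 L: 0.22.
magnesium chloride hexahydrate: 14.9 mmol/L × 203.3 g/mol × 0.22 L ÷ 1000 = 0.666 g
dipotassium phosphate: 51.5 mmol/L × 174.2 g/mol × 0.22 L ÷ 1000 = 1.974 g
EDTA disodium dihydrate: 0.566 mmol/L × 372.2 mg/mmol × 0.22 L = 46.346 mg
HEPES: 21.5 mmol/L × 238.3 g/mol × 0.22 L ÷ 1000 = 1.127 g
beef extract: 8.04 g/L × 0.22 L = 1.769 g
zinc sulfate heptahydrate: 0.145 mmol/L × 287.56 mg/mmol × 0.22 L = 9.173 mg
calcium pantothenate: 7.88 mg/L × 0.22 L = 1.734 mg

magnesium chloride hexahydrate 0.666 g; dipotassium phosphate 1.974 g; EDTA disodium dihydrate 46.346 mg; HEPES 1.127 g; beef extract 1.769 g; zinc sulfate heptahydrate 9.173 mg; calcium pantothenate 1.734 mg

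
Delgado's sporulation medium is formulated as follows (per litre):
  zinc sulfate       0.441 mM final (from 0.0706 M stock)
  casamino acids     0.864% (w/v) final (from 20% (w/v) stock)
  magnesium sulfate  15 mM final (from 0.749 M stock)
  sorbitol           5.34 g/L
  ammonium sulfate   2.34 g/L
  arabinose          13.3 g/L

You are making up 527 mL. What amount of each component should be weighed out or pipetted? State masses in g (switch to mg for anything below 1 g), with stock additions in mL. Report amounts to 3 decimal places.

zinc sulfate 3.292 mL; casamino acids 22.766 mL; magnesium sulfate 10.554 mL; sorbitol 2.814 g; ammonium sulfate 1.233 g; arabinose 7.009 g

Scale factor relative to 1 L: 0.527.
zinc sulfate: dilute stock: 0.441 mM × 527 mL ÷ 70.6 mM = 3.292 mL
casamino acids: dilute stock: 0.864% ÷ 20% × 527 mL = 22.766 mL
magnesium sulfate: dilute stock: 15 mM × 527 mL ÷ 749 mM = 10.554 mL
sorbitol: 5.34 g/L × 0.527 L = 2.814 g
ammonium sulfate: 2.34 g/L × 0.527 L = 1.233 g
arabinose: 13.3 g/L × 0.527 L = 7.009 g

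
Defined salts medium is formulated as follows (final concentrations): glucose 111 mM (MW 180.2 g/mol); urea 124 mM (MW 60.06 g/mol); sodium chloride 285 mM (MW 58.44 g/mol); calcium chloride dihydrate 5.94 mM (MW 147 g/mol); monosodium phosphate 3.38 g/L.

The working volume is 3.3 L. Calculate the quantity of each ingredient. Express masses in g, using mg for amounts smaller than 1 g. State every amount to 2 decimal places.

glucose 66.01 g; urea 24.58 g; sodium chloride 54.96 g; calcium chloride dihydrate 2.88 g; monosodium phosphate 11.15 g

Working volume: 3.3 L.
glucose: 111 mmol/L × 180.2 g/mol × 3.3 L ÷ 1000 = 66.01 g
urea: 124 mmol/L × 60.06 g/mol × 3.3 L ÷ 1000 = 24.58 g
sodium chloride: 285 mmol/L × 58.44 g/mol × 3.3 L ÷ 1000 = 54.96 g
calcium chloride dihydrate: 5.94 mmol/L × 147 g/mol × 3.3 L ÷ 1000 = 2.88 g
monosodium phosphate: 3.38 g/L × 3.3 L = 11.15 g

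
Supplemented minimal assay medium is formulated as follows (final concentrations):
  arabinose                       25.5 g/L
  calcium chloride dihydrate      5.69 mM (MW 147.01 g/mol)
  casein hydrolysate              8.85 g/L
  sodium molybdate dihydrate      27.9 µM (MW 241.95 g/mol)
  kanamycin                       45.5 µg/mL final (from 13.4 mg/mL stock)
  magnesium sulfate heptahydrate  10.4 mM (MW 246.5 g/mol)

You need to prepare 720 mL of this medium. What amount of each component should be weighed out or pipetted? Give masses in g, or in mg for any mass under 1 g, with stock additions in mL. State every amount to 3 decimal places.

arabinose 18.360 g; calcium chloride dihydrate 602.271 mg; casein hydrolysate 6.372 g; sodium molybdate dihydrate 4.860 mg; kanamycin 2.445 mL; magnesium sulfate heptahydrate 1.846 g

Target volume = 720 mL = 0.72 L.
arabinose: 25.5 g/L × 0.72 L = 18.360 g
calcium chloride dihydrate: 5.69 mmol/L × 147.01 mg/mmol × 0.72 L = 602.271 mg
casein hydrolysate: 8.85 g/L × 0.72 L = 6.372 g
sodium molybdate dihydrate: 27.9 µmol/L × 241.95 g/mol × 0.72 L ÷ 1000 = 4.860 mg
kanamycin: V = C2·V2/C1 = 45.5 µg/mL × 720 mL ÷ 13400 µg/mL = 2.445 mL
magnesium sulfate heptahydrate: 10.4 mmol/L × 246.5 g/mol × 0.72 L ÷ 1000 = 1.846 g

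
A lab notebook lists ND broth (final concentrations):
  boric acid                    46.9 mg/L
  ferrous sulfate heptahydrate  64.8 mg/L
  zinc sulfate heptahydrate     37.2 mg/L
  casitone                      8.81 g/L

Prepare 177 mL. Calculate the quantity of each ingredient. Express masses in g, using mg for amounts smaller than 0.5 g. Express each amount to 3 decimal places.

Scale factor relative to 1 L: 0.177.
boric acid: 46.9 mg/L × 0.177 L = 8.301 mg
ferrous sulfate heptahydrate: 64.8 mg/L × 0.177 L = 11.470 mg
zinc sulfate heptahydrate: 37.2 mg/L × 0.177 L = 6.584 mg
casitone: 8.81 g/L × 0.177 L = 1.559 g

boric acid 8.301 mg; ferrous sulfate heptahydrate 11.470 mg; zinc sulfate heptahydrate 6.584 mg; casitone 1.559 g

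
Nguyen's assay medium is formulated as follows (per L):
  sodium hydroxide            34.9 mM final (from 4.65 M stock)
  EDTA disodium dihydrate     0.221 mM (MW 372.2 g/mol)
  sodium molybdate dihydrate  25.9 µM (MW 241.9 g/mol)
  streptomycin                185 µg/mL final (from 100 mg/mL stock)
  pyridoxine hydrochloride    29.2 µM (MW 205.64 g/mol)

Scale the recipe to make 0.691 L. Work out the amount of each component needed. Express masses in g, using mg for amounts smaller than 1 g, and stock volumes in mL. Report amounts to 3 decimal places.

sodium hydroxide 5.186 mL; EDTA disodium dihydrate 56.839 mg; sodium molybdate dihydrate 4.329 mg; streptomycin 1.278 mL; pyridoxine hydrochloride 4.149 mg

Working volume: 0.691 L.
sodium hydroxide: V = C2·V2/C1 = 34.9 mM × 691 mL ÷ 4650 mM = 5.186 mL
EDTA disodium dihydrate: 0.221 mmol/L × 372.2 mg/mmol × 0.691 L = 56.839 mg
sodium molybdate dihydrate: 25.9 µmol/L × 241.9 g/mol × 0.691 L ÷ 1000 = 4.329 mg
streptomycin: C1V1 = C2V2 → 185 µg/mL × 691 mL ÷ 100000 µg/mL = 1.278 mL
pyridoxine hydrochloride: 29.2 µmol/L × 205.64 g/mol × 0.691 L ÷ 1000 = 4.149 mg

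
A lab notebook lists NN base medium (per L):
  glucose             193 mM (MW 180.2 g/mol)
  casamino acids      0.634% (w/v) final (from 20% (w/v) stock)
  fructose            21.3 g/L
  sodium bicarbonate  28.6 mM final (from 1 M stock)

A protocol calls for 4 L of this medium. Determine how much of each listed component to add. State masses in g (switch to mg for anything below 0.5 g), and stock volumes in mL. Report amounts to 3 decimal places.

Working volume: 4 L.
glucose: 193 mmol/L × 180.2 g/mol × 4 L ÷ 1000 = 139.114 g
casamino acids: dilute stock: 0.634% ÷ 20% × 4000 mL = 126.800 mL
fructose: 21.3 g/L × 4 L = 85.200 g
sodium bicarbonate: C1V1 = C2V2 → 28.6 mM × 4000 mL ÷ 1000 mM = 114.400 mL

glucose 139.114 g; casamino acids 126.800 mL; fructose 85.200 g; sodium bicarbonate 114.400 mL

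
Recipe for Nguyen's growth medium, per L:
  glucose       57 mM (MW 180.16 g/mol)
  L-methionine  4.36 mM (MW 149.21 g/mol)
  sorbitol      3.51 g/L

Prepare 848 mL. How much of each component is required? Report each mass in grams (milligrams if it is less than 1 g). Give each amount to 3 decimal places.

glucose 8.708 g; L-methionine 551.671 mg; sorbitol 2.976 g

Scale factor relative to 1 L: 0.848.
glucose: 57 mmol/L × 180.16 g/mol × 0.848 L ÷ 1000 = 8.708 g
L-methionine: 4.36 mmol/L × 149.21 mg/mmol × 0.848 L = 551.671 mg
sorbitol: 3.51 g/L × 0.848 L = 2.976 g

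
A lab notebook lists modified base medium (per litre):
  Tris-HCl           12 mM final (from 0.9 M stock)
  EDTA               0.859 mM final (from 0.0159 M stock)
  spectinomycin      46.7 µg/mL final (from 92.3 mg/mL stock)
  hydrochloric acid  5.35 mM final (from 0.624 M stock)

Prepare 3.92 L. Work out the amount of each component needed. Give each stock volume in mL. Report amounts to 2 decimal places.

Scale factor relative to 1 L: 3.92.
Tris-HCl: C1V1 = C2V2 → 12 mM × 3920 mL ÷ 900 mM = 52.27 mL
EDTA: V = C2·V2/C1 = 0.859 mM × 3920 mL ÷ 15.9 mM = 211.78 mL
spectinomycin: V = C2·V2/C1 = 46.7 µg/mL × 3920 mL ÷ 92300 µg/mL = 1.98 mL
hydrochloric acid: dilute stock: 5.35 mM × 3920 mL ÷ 624 mM = 33.61 mL

Tris-HCl 52.27 mL; EDTA 211.78 mL; spectinomycin 1.98 mL; hydrochloric acid 33.61 mL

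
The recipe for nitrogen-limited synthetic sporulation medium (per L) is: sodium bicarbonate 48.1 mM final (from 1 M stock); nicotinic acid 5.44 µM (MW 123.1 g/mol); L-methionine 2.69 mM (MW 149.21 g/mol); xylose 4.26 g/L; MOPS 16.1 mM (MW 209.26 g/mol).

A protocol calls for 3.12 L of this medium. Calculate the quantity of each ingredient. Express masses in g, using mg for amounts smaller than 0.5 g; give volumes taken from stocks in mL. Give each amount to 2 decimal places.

Working volume: 3.12 L.
sodium bicarbonate: V = C2·V2/C1 = 48.1 mM × 3120 mL ÷ 1000 mM = 150.07 mL
nicotinic acid: 5.44 µmol/L × 123.1 g/mol × 3.12 L ÷ 1000 = 2.09 mg
L-methionine: 2.69 mmol/L × 149.21 g/mol × 3.12 L ÷ 1000 = 1.25 g
xylose: 4.26 g/L × 3.12 L = 13.29 g
MOPS: 16.1 mmol/L × 209.26 g/mol × 3.12 L ÷ 1000 = 10.51 g

sodium bicarbonate 150.07 mL; nicotinic acid 2.09 mg; L-methionine 1.25 g; xylose 13.29 g; MOPS 10.51 g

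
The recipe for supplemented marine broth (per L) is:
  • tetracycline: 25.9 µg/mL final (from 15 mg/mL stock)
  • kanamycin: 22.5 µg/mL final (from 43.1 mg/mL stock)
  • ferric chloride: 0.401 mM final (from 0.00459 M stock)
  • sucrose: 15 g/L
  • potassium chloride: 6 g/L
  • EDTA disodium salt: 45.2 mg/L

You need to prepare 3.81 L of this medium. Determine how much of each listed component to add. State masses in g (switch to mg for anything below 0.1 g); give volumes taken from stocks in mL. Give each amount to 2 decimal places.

tetracycline 6.58 mL; kanamycin 1.99 mL; ferric chloride 332.86 mL; sucrose 57.15 g; potassium chloride 22.86 g; EDTA disodium salt 0.17 g

Scale factor relative to 1 L: 3.81.
tetracycline: dilute stock: 25.9 µg/mL × 3810 mL ÷ 15000 µg/mL = 6.58 mL
kanamycin: dilute stock: 22.5 µg/mL × 3810 mL ÷ 43100 µg/mL = 1.99 mL
ferric chloride: C1V1 = C2V2 → 0.401 mM × 3810 mL ÷ 4.59 mM = 332.86 mL
sucrose: 15 g/L × 3.81 L = 57.15 g
potassium chloride: 6 g/L × 3.81 L = 22.86 g
EDTA disodium salt: 45.2 mg/L × 3.81 L = 172.212 mg = 0.17 g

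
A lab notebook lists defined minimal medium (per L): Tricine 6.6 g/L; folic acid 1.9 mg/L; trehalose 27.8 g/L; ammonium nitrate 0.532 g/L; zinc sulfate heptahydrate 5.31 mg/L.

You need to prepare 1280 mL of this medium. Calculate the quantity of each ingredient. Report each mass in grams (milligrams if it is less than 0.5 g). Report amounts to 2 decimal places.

Target volume = 1280 mL = 1.28 L.
Tricine: 6.6 g/L × 1.28 L = 8.45 g
folic acid: 1.9 mg/L × 1.28 L = 2.43 mg
trehalose: 27.8 g/L × 1.28 L = 35.58 g
ammonium nitrate: 0.532 g/L × 1.28 L = 0.68 g
zinc sulfate heptahydrate: 5.31 mg/L × 1.28 L = 6.80 mg

Tricine 8.45 g; folic acid 2.43 mg; trehalose 35.58 g; ammonium nitrate 0.68 g; zinc sulfate heptahydrate 6.80 mg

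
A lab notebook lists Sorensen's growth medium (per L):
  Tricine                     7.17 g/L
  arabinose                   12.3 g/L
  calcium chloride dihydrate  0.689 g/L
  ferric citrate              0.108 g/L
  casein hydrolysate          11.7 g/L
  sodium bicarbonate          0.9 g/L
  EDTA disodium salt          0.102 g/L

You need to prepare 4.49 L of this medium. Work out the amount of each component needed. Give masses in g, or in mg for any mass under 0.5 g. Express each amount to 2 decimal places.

Tricine 32.19 g; arabinose 55.23 g; calcium chloride dihydrate 3.09 g; ferric citrate 484.92 mg; casein hydrolysate 52.53 g; sodium bicarbonate 4.04 g; EDTA disodium salt 457.98 mg

Working volume: 4.49 L.
Tricine: 7.17 g/L × 4.49 L = 32.19 g
arabinose: 12.3 g/L × 4.49 L = 55.23 g
calcium chloride dihydrate: 0.689 g/L × 4.49 L = 3.09 g
ferric citrate: 0.108 g/L × 4.49 L = 0.48492 g = 484.92 mg
casein hydrolysate: 11.7 g/L × 4.49 L = 52.53 g
sodium bicarbonate: 0.9 g/L × 4.49 L = 4.04 g
EDTA disodium salt: 0.102 g/L × 4.49 L = 0.45798 g = 457.98 mg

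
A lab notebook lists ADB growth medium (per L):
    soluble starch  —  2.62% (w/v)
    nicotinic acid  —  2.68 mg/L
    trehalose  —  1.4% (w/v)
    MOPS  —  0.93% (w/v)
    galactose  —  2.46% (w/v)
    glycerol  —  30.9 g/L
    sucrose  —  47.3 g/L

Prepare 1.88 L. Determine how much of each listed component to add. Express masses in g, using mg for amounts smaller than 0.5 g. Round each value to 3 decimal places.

Working volume: 1.88 L.
soluble starch: 2.62 g per 100 mL × 1880 mL ÷ 100 = 49.256 g
nicotinic acid: 2.68 mg/L × 1.88 L = 5.038 mg
trehalose: 1.4% w/v = 14 g/L → 14 × 1.88 L = 26.320 g
MOPS: 0.93 g per 100 mL × 1880 mL ÷ 100 = 17.484 g
galactose: 2.46 g per 100 mL × 1880 mL ÷ 100 = 46.248 g
glycerol: 30.9 g/L × 1.88 L = 58.092 g
sucrose: 47.3 g/L × 1.88 L = 88.924 g

soluble starch 49.256 g; nicotinic acid 5.038 mg; trehalose 26.320 g; MOPS 17.484 g; galactose 46.248 g; glycerol 58.092 g; sucrose 88.924 g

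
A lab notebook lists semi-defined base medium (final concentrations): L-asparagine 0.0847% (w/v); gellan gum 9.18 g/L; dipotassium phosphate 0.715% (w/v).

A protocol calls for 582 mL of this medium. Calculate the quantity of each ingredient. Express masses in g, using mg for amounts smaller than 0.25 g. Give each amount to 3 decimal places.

Working volume: 582 mL = 0.582 L.
L-asparagine: 0.0847 g per 100 mL × 582 mL ÷ 100 = 0.493 g
gellan gum: 9.18 g/L × 0.582 L = 5.343 g
dipotassium phosphate: 0.715 g per 100 mL × 582 mL ÷ 100 = 4.161 g

L-asparagine 0.493 g; gellan gum 5.343 g; dipotassium phosphate 4.161 g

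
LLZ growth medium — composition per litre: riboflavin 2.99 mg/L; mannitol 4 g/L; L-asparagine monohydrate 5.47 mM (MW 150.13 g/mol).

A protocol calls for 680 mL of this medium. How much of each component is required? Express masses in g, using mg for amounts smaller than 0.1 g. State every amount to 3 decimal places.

riboflavin 2.033 mg; mannitol 2.720 g; L-asparagine monohydrate 0.558 g

Scale factor relative to 1 L: 0.68.
riboflavin: 2.99 mg/L × 0.68 L = 2.033 mg
mannitol: 4 g/L × 0.68 L = 2.720 g
L-asparagine monohydrate: 5.47 mmol/L × 150.13 g/mol × 0.68 L ÷ 1000 = 0.558 g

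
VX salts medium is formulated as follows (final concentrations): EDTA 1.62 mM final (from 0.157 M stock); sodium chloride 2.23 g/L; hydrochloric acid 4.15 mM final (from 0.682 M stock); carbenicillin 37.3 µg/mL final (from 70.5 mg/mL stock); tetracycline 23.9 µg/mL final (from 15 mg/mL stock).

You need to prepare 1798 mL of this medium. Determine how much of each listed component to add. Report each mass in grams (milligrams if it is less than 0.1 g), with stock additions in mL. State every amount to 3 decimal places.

EDTA 18.553 mL; sodium chloride 4.010 g; hydrochloric acid 10.941 mL; carbenicillin 0.951 mL; tetracycline 2.865 mL

Target volume = 1798 mL = 1.798 L.
EDTA: C1V1 = C2V2 → 1.62 mM × 1798 mL ÷ 157 mM = 18.553 mL
sodium chloride: 2.23 g/L × 1.798 L = 4.010 g
hydrochloric acid: C1V1 = C2V2 → 4.15 mM × 1798 mL ÷ 682 mM = 10.941 mL
carbenicillin: C1V1 = C2V2 → 37.3 µg/mL × 1798 mL ÷ 70500 µg/mL = 0.951 mL
tetracycline: V = C2·V2/C1 = 23.9 µg/mL × 1798 mL ÷ 15000 µg/mL = 2.865 mL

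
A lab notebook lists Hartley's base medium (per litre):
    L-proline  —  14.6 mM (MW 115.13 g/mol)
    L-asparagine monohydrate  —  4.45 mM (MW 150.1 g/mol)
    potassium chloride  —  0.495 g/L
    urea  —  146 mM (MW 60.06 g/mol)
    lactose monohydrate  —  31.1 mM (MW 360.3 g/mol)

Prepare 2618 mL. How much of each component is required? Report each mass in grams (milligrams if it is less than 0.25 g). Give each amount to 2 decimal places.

Scale factor relative to 1 L: 2.618.
L-proline: 14.6 mmol/L × 115.13 g/mol × 2.618 L ÷ 1000 = 4.40 g
L-asparagine monohydrate: 4.45 mmol/L × 150.1 g/mol × 2.618 L ÷ 1000 = 1.75 g
potassium chloride: 0.495 g/L × 2.618 L = 1.30 g
urea: 146 mmol/L × 60.06 g/mol × 2.618 L ÷ 1000 = 22.96 g
lactose monohydrate: 31.1 mmol/L × 360.3 g/mol × 2.618 L ÷ 1000 = 29.34 g

L-proline 4.40 g; L-asparagine monohydrate 1.75 g; potassium chloride 1.30 g; urea 22.96 g; lactose monohydrate 29.34 g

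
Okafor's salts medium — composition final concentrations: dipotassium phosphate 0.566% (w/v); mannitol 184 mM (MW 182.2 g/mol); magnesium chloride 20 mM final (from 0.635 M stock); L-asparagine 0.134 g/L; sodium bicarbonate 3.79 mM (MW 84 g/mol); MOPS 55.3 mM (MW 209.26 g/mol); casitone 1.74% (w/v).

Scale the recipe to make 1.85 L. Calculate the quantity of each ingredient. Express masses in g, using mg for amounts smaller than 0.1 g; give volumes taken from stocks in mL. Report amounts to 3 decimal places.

Scale factor relative to 1 L: 1.85.
dipotassium phosphate: 0.566 g per 100 mL × 1850 mL ÷ 100 = 10.471 g
mannitol: 184 mmol/L × 182.2 g/mol × 1.85 L ÷ 1000 = 62.021 g
magnesium chloride: V = C2·V2/C1 = 20 mM × 1850 mL ÷ 635 mM = 58.268 mL
L-asparagine: 0.134 g/L × 1.85 L = 0.248 g
sodium bicarbonate: 3.79 mmol/L × 84 g/mol × 1.85 L ÷ 1000 = 0.589 g
MOPS: 55.3 mmol/L × 209.26 g/mol × 1.85 L ÷ 1000 = 21.408 g
casitone: 1.74% w/v = 17.4 g/L → 17.4 × 1.85 L = 32.190 g

dipotassium phosphate 10.471 g; mannitol 62.021 g; magnesium chloride 58.268 mL; L-asparagine 0.248 g; sodium bicarbonate 0.589 g; MOPS 21.408 g; casitone 32.190 g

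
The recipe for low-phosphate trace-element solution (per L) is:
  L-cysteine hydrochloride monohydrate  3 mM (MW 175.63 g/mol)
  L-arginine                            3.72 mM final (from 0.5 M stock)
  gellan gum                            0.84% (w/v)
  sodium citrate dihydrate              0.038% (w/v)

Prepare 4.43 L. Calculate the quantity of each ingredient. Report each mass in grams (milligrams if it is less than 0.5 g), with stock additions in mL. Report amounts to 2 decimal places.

Working volume: 4.43 L.
L-cysteine hydrochloride monohydrate: 3 mmol/L × 175.63 g/mol × 4.43 L ÷ 1000 = 2.33 g
L-arginine: dilute stock: 3.72 mM × 4430 mL ÷ 500 mM = 32.96 mL
gellan gum: 0.84 g per 100 mL × 4430 mL ÷ 100 = 37.21 g
sodium citrate dihydrate: 0.038% w/v = 0.38 g/L → 0.38 × 4.43 L = 1.68 g

L-cysteine hydrochloride monohydrate 2.33 g; L-arginine 32.96 mL; gellan gum 37.21 g; sodium citrate dihydrate 1.68 g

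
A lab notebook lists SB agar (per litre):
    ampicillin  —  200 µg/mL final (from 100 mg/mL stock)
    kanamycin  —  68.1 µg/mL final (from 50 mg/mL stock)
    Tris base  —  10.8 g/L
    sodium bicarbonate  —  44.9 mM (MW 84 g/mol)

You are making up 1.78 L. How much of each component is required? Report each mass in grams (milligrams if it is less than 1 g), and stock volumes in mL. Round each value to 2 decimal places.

Working volume: 1.78 L.
ampicillin: dilute stock: 200 µg/mL × 1780 mL ÷ 100000 µg/mL = 3.56 mL
kanamycin: V = C2·V2/C1 = 68.1 µg/mL × 1780 mL ÷ 50000 µg/mL = 2.42 mL
Tris base: 10.8 g/L × 1.78 L = 19.22 g
sodium bicarbonate: 44.9 mmol/L × 84 g/mol × 1.78 L ÷ 1000 = 6.71 g

ampicillin 3.56 mL; kanamycin 2.42 mL; Tris base 19.22 g; sodium bicarbonate 6.71 g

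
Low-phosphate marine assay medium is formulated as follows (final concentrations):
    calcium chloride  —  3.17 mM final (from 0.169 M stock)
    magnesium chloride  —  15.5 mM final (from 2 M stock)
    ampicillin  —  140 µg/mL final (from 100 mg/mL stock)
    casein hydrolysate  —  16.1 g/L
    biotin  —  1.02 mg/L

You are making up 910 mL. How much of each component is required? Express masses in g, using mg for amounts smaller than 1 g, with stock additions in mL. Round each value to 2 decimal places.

calcium chloride 17.07 mL; magnesium chloride 7.05 mL; ampicillin 1.27 mL; casein hydrolysate 14.65 g; biotin 0.93 mg

Scale factor relative to 1 L: 0.91.
calcium chloride: C1V1 = C2V2 → 3.17 mM × 910 mL ÷ 169 mM = 17.07 mL
magnesium chloride: C1V1 = C2V2 → 15.5 mM × 910 mL ÷ 2000 mM = 7.05 mL
ampicillin: C1V1 = C2V2 → 140 µg/mL × 910 mL ÷ 100000 µg/mL = 1.27 mL
casein hydrolysate: 16.1 g/L × 0.91 L = 14.65 g
biotin: 1.02 mg/L × 0.91 L = 0.93 mg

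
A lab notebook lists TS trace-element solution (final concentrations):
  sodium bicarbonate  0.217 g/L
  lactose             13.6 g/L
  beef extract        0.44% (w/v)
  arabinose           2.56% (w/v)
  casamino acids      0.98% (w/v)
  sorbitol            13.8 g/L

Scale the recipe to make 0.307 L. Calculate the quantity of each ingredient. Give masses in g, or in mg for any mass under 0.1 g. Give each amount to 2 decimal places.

Working volume: 0.307 L.
sodium bicarbonate: 0.217 g/L × 0.307 L = 0.066619 g = 66.62 mg
lactose: 13.6 g/L × 0.307 L = 4.18 g
beef extract: 0.44 g per 100 mL × 307 mL ÷ 100 = 1.35 g
arabinose: 2.56% w/v = 25.6 g/L → 25.6 × 0.307 L = 7.86 g
casamino acids: 0.98% w/v = 9.8 g/L → 9.8 × 0.307 L = 3.01 g
sorbitol: 13.8 g/L × 0.307 L = 4.24 g

sodium bicarbonate 66.62 mg; lactose 4.18 g; beef extract 1.35 g; arabinose 7.86 g; casamino acids 3.01 g; sorbitol 4.24 g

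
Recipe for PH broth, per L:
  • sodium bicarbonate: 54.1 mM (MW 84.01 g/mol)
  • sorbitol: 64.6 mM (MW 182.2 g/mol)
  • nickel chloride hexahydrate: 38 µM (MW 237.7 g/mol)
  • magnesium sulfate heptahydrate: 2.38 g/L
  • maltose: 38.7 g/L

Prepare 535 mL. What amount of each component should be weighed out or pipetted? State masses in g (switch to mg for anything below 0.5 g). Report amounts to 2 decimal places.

Working volume: 535 mL = 0.535 L.
sodium bicarbonate: 54.1 mmol/L × 84.01 g/mol × 0.535 L ÷ 1000 = 2.43 g
sorbitol: 64.6 mmol/L × 182.2 g/mol × 0.535 L ÷ 1000 = 6.30 g
nickel chloride hexahydrate: 38 µmol/L × 237.7 g/mol × 0.535 L ÷ 1000 = 4.83 mg
magnesium sulfate heptahydrate: 2.38 g/L × 0.535 L = 1.27 g
maltose: 38.7 g/L × 0.535 L = 20.70 g

sodium bicarbonate 2.43 g; sorbitol 6.30 g; nickel chloride hexahydrate 4.83 mg; magnesium sulfate heptahydrate 1.27 g; maltose 20.70 g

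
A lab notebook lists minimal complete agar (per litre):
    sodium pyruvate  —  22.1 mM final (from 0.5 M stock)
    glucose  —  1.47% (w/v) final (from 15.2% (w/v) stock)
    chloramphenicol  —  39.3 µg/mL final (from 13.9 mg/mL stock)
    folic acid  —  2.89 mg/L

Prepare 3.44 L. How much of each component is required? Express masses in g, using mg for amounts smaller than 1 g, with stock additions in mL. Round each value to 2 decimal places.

Scale factor relative to 1 L: 3.44.
sodium pyruvate: C1V1 = C2V2 → 22.1 mM × 3440 mL ÷ 500 mM = 152.05 mL
glucose: dilute stock: 1.47% ÷ 15.2% × 3440 mL = 332.68 mL
chloramphenicol: C1V1 = C2V2 → 39.3 µg/mL × 3440 mL ÷ 13900 µg/mL = 9.73 mL
folic acid: 2.89 mg/L × 3.44 L = 9.94 mg

sodium pyruvate 152.05 mL; glucose 332.68 mL; chloramphenicol 9.73 mL; folic acid 9.94 mg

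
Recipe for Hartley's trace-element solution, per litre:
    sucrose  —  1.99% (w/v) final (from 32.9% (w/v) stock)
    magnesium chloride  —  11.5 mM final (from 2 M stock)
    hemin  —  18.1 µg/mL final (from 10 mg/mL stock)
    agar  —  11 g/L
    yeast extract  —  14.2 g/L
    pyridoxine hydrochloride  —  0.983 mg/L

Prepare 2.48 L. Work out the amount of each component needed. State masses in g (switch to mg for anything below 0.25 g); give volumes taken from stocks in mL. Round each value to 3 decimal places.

Scale factor relative to 1 L: 2.48.
sucrose: V = C2·V2/C1 = 1.99% ÷ 32.9% × 2480 mL = 150.006 mL
magnesium chloride: dilute stock: 11.5 mM × 2480 mL ÷ 2000 mM = 14.260 mL
hemin: dilute stock: 18.1 µg/mL × 2480 mL ÷ 10000 µg/mL = 4.489 mL
agar: 11 g/L × 2.48 L = 27.280 g
yeast extract: 14.2 g/L × 2.48 L = 35.216 g
pyridoxine hydrochloride: 0.983 mg/L × 2.48 L = 2.438 mg

sucrose 150.006 mL; magnesium chloride 14.260 mL; hemin 4.489 mL; agar 27.280 g; yeast extract 35.216 g; pyridoxine hydrochloride 2.438 mg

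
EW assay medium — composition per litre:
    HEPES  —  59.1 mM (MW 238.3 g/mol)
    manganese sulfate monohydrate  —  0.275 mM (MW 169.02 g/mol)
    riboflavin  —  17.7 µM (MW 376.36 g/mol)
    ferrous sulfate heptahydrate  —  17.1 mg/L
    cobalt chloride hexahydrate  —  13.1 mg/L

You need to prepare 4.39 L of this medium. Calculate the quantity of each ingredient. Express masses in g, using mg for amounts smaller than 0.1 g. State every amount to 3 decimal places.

Scale factor relative to 1 L: 4.39.
HEPES: 59.1 mmol/L × 238.3 g/mol × 4.39 L ÷ 1000 = 61.827 g
manganese sulfate monohydrate: 0.275 mmol/L × 169.02 g/mol × 4.39 L ÷ 1000 = 0.204 g
riboflavin: 17.7 µmol/L × 376.36 g/mol × 4.39 L ÷ 1000 = 29.244 mg
ferrous sulfate heptahydrate: 17.1 mg/L × 4.39 L = 75.069 mg
cobalt chloride hexahydrate: 13.1 mg/L × 4.39 L = 57.509 mg

HEPES 61.827 g; manganese sulfate monohydrate 0.204 g; riboflavin 29.244 mg; ferrous sulfate heptahydrate 75.069 mg; cobalt chloride hexahydrate 57.509 mg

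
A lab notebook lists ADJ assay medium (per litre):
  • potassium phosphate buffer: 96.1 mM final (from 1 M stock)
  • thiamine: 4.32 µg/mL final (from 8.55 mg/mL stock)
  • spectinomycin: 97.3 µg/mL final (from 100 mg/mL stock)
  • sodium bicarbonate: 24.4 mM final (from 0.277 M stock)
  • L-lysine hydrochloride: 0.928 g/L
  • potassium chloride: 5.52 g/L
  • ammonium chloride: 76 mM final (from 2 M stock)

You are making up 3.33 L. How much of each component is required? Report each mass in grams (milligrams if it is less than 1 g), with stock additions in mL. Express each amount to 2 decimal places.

potassium phosphate buffer 320.01 mL; thiamine 1.68 mL; spectinomycin 3.24 mL; sodium bicarbonate 293.33 mL; L-lysine hydrochloride 3.09 g; potassium chloride 18.38 g; ammonium chloride 126.54 mL

Scale factor relative to 1 L: 3.33.
potassium phosphate buffer: C1V1 = C2V2 → 96.1 mM × 3330 mL ÷ 1000 mM = 320.01 mL
thiamine: C1V1 = C2V2 → 4.32 µg/mL × 3330 mL ÷ 8550 µg/mL = 1.68 mL
spectinomycin: V = C2·V2/C1 = 97.3 µg/mL × 3330 mL ÷ 100000 µg/mL = 3.24 mL
sodium bicarbonate: C1V1 = C2V2 → 24.4 mM × 3330 mL ÷ 277 mM = 293.33 mL
L-lysine hydrochloride: 0.928 g/L × 3.33 L = 3.09 g
potassium chloride: 5.52 g/L × 3.33 L = 18.38 g
ammonium chloride: dilute stock: 76 mM × 3330 mL ÷ 2000 mM = 126.54 mL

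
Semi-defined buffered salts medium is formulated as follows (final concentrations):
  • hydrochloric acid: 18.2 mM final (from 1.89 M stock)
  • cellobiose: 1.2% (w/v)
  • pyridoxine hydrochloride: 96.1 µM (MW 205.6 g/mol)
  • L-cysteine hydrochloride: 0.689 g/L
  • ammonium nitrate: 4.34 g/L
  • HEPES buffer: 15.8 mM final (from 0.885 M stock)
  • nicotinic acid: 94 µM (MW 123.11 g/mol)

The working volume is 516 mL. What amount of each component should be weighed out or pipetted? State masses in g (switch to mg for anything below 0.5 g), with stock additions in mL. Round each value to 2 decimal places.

Scale factor relative to 1 L: 0.516.
hydrochloric acid: dilute stock: 18.2 mM × 516 mL ÷ 1890 mM = 4.97 mL
cellobiose: 1.2 g per 100 mL × 516 mL ÷ 100 = 6.19 g
pyridoxine hydrochloride: 96.1 µmol/L × 205.6 g/mol × 0.516 L ÷ 1000 = 10.20 mg
L-cysteine hydrochloride: 0.689 g/L × 0.516 L = 0.355524 g = 355.52 mg
ammonium nitrate: 4.34 g/L × 0.516 L = 2.24 g
HEPES buffer: C1V1 = C2V2 → 15.8 mM × 516 mL ÷ 885 mM = 9.21 mL
nicotinic acid: 94 µmol/L × 123.11 g/mol × 0.516 L ÷ 1000 = 5.97 mg

hydrochloric acid 4.97 mL; cellobiose 6.19 g; pyridoxine hydrochloride 10.20 mg; L-cysteine hydrochloride 355.52 mg; ammonium nitrate 2.24 g; HEPES buffer 9.21 mL; nicotinic acid 5.97 mg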